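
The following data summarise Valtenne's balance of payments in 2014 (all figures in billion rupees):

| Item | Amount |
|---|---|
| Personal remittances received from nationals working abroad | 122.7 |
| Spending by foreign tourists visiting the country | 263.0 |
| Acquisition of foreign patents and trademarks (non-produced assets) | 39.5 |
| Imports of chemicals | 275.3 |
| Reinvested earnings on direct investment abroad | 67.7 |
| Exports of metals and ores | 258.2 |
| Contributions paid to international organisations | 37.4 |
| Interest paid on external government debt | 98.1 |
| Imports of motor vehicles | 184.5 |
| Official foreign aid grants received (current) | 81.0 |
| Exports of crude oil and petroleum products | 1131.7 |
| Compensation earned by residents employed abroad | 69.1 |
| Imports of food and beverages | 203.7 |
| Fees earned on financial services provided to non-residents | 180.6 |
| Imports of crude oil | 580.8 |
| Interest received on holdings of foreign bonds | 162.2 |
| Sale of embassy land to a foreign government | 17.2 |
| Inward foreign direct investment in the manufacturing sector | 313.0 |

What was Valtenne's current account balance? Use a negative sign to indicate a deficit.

Goods: -275.3 - 184.5 - 203.7 - 580.8 + 1131.7 + 258.2 = 145.6
Services: 180.6 + 263.0 = 443.6
Primary income: 67.7 - 98.1 + 162.2 + 69.1 = 200.9
Secondary income: 122.7 + 81.0 - 37.4 = 166.3
Current account = 145.6 + 443.6 + 200.9 + 166.3 = 956.4
(Excluded from the current account — capital account: acquisition of foreign patents and trademarks (non-produced assets) 39.5, sale of embassy land to a foreign government 17.2; financial account: inward foreign direct investment in the manufacturing sector 313.0.)

956.4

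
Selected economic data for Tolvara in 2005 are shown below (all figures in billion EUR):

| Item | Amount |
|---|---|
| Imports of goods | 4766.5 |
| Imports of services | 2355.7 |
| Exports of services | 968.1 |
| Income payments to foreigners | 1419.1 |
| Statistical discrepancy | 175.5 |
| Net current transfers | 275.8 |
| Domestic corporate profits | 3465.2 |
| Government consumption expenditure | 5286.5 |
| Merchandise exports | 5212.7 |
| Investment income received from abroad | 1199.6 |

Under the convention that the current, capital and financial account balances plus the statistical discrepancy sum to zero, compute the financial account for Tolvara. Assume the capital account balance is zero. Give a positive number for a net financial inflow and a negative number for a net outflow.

Goods balance = 5212.7 - 4766.5 = 446.2
Services balance = 968.1 - 2355.7 = -1387.6
Trade balance (goods + services) = 446.2 + (-1387.6) = -941.4
Net primary income = 1199.6 - 1419.1 = -219.5
Net secondary income = 275.8
Current account = -941.4 + (-219.5) + 275.8 = -885.1
Financial account = -(-885.1 + 175.5) = 709.6

709.6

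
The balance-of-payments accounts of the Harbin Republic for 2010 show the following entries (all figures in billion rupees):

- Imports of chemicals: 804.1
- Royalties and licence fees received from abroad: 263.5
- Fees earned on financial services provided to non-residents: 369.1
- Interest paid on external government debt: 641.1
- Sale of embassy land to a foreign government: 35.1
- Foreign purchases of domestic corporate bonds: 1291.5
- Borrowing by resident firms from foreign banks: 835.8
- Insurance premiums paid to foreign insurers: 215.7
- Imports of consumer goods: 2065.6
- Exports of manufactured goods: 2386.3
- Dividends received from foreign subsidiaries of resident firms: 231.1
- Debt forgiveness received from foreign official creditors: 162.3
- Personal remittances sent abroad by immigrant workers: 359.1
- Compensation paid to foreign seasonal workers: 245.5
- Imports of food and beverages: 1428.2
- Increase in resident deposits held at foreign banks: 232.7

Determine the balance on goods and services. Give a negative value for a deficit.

Goods: 2386.3 - 1428.2 - 2065.6 - 804.1 = -1911.6
Services: -215.7 + 369.1 + 263.5 = 416.9
Trade balance = -1911.6 + 416.9 = -1494.7
(Excluded from the trade balance — primary income: interest paid on external government debt 641.1, dividends received from foreign subsidiaries of resident firms 231.1, compensation paid to foreign seasonal workers 245.5; capital account: sale of embassy land to a foreign government 35.1, debt forgiveness received from foreign official creditors 162.3; financial account: foreign purchases of domestic corporate bonds 1291.5, borrowing by resident firms from foreign banks 835.8, increase in resident deposits held at foreign banks 232.7; secondary income: personal remittances sent abroad by immigrant workers 359.1.)

-1494.7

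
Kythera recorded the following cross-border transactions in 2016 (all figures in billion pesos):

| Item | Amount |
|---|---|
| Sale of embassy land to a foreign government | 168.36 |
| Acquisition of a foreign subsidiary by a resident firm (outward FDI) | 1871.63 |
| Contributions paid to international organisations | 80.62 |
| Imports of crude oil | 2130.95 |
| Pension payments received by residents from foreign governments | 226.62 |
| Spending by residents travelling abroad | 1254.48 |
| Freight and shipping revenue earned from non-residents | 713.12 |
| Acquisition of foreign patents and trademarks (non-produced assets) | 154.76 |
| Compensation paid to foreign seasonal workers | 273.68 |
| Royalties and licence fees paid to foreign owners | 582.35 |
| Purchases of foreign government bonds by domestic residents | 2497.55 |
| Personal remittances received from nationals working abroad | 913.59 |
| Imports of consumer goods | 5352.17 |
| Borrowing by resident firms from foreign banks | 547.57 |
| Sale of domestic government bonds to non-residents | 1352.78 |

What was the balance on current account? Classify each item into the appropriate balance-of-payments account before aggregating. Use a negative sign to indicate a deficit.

-7820.92

Goods: -2130.95 - 5352.17 = -7483.12
Services: -582.35 - 1254.48 + 713.12 = -1123.71
Primary income: -273.68
Secondary income: 226.62 - 80.62 + 913.59 = 1059.59
Current account = (-7483.12) + (-1123.71) + (-273.68) + 1059.59 = -7820.92
(Excluded from the current account — capital account: sale of embassy land to a foreign government 168.36, acquisition of foreign patents and trademarks (non-produced assets) 154.76; financial account: acquisition of a foreign subsidiary by a resident firm (outward FDI) 1871.63, purchases of foreign government bonds by domestic residents 2497.55, borrowing by resident firms from foreign banks 547.57, sale of domestic government bonds to non-residents 1352.78.)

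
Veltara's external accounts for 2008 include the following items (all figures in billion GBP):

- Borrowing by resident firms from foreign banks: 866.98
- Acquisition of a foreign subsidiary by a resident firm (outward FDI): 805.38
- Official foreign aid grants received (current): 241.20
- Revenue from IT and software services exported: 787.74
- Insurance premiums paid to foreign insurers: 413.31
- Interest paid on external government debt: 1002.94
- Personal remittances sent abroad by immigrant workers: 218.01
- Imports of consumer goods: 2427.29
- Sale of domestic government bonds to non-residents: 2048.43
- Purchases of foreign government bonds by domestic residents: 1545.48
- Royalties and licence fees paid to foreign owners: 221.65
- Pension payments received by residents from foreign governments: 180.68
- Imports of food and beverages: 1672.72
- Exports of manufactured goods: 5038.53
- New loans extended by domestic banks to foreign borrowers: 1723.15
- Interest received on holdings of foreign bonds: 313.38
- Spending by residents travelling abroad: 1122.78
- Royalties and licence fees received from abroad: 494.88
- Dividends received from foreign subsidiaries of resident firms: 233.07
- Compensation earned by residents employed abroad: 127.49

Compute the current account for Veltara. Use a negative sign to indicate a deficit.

Goods: -1672.72 + 5038.53 - 2427.29 = 938.52
Services: -1122.78 - 413.31 - 221.65 + 494.88 + 787.74 = -475.12
Primary income: 233.07 - 1002.94 + 127.49 + 313.38 = -329.00
Secondary income: 180.68 - 218.01 + 241.20 = 203.87
Current account = 938.52 + (-475.12) + (-329.00) + 203.87 = 338.27
(Excluded from the current account — financial account: borrowing by resident firms from foreign banks 866.98, acquisition of a foreign subsidiary by a resident firm (outward FDI) 805.38, sale of domestic government bonds to non-residents 2048.43, purchases of foreign government bonds by domestic residents 1545.48, new loans extended by domestic banks to foreign borrowers 1723.15.)

338.27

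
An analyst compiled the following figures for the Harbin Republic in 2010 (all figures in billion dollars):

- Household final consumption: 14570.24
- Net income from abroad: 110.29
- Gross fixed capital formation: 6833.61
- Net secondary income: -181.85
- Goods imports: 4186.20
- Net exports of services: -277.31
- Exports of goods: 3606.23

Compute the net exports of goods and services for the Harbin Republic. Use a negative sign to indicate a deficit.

Goods balance = 3606.23 - 4186.20 = -579.97
Services balance = -277.31
Trade balance (goods + services) = -579.97 + (-277.31) = -857.28

-857.28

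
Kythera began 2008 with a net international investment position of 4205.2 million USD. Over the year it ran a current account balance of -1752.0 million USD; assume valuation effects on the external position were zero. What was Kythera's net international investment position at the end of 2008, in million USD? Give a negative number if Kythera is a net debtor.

2453.2

With no valuation effects, change in NIIP = current account = -1752.0
End-of-year NIIP = 4205.2 + (-1752.0) = 2453.2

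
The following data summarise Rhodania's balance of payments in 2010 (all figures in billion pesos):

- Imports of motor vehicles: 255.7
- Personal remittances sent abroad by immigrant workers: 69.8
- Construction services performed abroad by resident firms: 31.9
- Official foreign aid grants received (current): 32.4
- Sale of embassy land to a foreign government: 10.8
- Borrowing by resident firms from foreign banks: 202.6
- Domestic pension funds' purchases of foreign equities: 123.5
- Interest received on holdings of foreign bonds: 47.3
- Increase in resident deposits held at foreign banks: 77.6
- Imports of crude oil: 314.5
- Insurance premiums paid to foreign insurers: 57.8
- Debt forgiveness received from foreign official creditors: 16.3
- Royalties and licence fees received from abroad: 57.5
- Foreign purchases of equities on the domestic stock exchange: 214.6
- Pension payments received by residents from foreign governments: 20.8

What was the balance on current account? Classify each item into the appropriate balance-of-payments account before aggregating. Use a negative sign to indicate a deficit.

Goods: -314.5 - 255.7 = -570.2
Services: 31.9 + 57.5 - 57.8 = 31.6
Primary income: 47.3
Secondary income: -69.8 + 32.4 + 20.8 = -16.6
Current account = (-570.2) + 31.6 + 47.3 + (-16.6) = -507.9
(Excluded from the current account — capital account: sale of embassy land to a foreign government 10.8, debt forgiveness received from foreign official creditors 16.3; financial account: borrowing by resident firms from foreign banks 202.6, domestic pension funds' purchases of foreign equities 123.5, increase in resident deposits held at foreign banks 77.6, foreign purchases of equities on the domestic stock exchange 214.6.)

-507.9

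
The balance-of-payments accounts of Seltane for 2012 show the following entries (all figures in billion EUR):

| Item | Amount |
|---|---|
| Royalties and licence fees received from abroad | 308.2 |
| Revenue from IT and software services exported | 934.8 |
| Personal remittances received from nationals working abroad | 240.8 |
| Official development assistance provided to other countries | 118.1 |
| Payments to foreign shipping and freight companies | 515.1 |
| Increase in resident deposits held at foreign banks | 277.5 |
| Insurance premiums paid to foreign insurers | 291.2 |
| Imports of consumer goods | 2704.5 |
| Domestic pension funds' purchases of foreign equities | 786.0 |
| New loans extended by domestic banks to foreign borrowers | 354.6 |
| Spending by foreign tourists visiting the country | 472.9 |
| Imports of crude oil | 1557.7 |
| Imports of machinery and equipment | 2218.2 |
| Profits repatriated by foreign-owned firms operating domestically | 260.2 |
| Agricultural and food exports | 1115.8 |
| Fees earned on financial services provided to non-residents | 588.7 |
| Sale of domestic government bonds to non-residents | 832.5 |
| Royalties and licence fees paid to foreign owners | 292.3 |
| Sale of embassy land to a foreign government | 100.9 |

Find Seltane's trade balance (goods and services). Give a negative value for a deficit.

Goods: 1115.8 - 1557.7 - 2218.2 - 2704.5 = -5364.6
Services: 308.2 - 515.1 - 292.3 + 472.9 + 588.7 + 934.8 - 291.2 = 1206.0
Trade balance = -5364.6 + 1206.0 = -4158.6
(Excluded from the trade balance — secondary income: personal remittances received from nationals working abroad 240.8, official development assistance provided to other countries 118.1; financial account: increase in resident deposits held at foreign banks 277.5, domestic pension funds' purchases of foreign equities 786.0, new loans extended by domestic banks to foreign borrowers 354.6, sale of domestic government bonds to non-residents 832.5; primary income: profits repatriated by foreign-owned firms operating domestically 260.2; capital account: sale of embassy land to a foreign government 100.9.)

-4158.6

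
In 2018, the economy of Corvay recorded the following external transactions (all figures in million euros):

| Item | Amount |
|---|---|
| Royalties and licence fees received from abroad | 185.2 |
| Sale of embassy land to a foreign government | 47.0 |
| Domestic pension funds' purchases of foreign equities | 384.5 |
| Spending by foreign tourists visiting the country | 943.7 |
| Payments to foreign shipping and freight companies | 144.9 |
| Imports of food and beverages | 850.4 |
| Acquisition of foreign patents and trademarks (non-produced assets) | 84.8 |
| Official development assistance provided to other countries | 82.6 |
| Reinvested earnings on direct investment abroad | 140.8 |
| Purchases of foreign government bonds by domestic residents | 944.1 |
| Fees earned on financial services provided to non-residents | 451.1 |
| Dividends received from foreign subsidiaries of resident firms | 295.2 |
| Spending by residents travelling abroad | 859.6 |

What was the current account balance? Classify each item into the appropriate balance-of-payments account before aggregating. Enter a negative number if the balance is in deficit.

78.5

Goods: -850.4
Services: -859.6 - 144.9 + 451.1 + 185.2 + 943.7 = 575.5
Primary income: 140.8 + 295.2 = 436.0
Secondary income: -82.6
Current account = (-850.4) + 575.5 + 436.0 + (-82.6) = 78.5
(Excluded from the current account — capital account: sale of embassy land to a foreign government 47.0, acquisition of foreign patents and trademarks (non-produced assets) 84.8; financial account: domestic pension funds' purchases of foreign equities 384.5, purchases of foreign government bonds by domestic residents 944.1.)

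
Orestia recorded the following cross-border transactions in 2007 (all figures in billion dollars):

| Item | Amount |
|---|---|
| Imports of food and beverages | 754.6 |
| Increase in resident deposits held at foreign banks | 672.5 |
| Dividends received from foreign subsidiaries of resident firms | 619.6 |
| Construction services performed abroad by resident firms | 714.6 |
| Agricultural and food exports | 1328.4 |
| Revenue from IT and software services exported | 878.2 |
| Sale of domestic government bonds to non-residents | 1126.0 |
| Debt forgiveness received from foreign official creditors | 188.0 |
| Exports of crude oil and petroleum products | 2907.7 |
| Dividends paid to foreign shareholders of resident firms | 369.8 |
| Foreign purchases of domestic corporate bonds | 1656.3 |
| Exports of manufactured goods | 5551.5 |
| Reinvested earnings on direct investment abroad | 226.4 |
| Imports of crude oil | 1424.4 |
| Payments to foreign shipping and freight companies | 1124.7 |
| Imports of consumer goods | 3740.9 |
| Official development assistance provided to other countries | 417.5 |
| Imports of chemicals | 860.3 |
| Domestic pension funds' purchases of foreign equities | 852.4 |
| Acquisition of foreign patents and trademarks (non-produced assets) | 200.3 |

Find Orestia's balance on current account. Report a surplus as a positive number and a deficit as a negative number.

Goods: 5551.5 + 2907.7 - 860.3 - 754.6 + 1328.4 - 3740.9 - 1424.4 = 3007.4
Services: 714.6 + 878.2 - 1124.7 = 468.1
Primary income: 226.4 - 369.8 + 619.6 = 476.2
Secondary income: -417.5
Current account = 3007.4 + 468.1 + 476.2 + (-417.5) = 3534.2
(Excluded from the current account — financial account: increase in resident deposits held at foreign banks 672.5, sale of domestic government bonds to non-residents 1126.0, foreign purchases of domestic corporate bonds 1656.3, domestic pension funds' purchases of foreign equities 852.4; capital account: debt forgiveness received from foreign official creditors 188.0, acquisition of foreign patents and trademarks (non-produced assets) 200.3.)

3534.2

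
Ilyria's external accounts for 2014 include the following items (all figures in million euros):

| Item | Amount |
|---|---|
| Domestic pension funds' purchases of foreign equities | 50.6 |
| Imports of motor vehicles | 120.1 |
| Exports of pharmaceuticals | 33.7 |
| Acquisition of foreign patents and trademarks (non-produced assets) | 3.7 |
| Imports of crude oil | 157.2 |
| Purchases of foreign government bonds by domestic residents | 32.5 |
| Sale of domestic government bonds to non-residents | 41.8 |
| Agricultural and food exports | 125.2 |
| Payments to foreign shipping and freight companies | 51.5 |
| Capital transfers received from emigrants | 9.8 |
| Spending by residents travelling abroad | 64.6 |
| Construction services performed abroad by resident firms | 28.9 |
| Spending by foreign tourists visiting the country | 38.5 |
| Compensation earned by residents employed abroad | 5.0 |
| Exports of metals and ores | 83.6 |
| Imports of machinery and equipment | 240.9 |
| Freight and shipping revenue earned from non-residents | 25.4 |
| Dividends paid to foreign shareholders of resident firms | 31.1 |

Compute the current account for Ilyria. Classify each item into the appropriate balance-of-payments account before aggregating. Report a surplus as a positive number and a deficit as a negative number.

Goods: -157.2 - 120.1 + 83.6 + 125.2 - 240.9 + 33.7 = -275.7
Services: 38.5 + 25.4 - 64.6 + 28.9 - 51.5 = -23.3
Primary income: -31.1 + 5.0 = -26.1
Current account = (-275.7) + (-23.3) + (-26.1) = -325.1
(Excluded from the current account — financial account: domestic pension funds' purchases of foreign equities 50.6, purchases of foreign government bonds by domestic residents 32.5, sale of domestic government bonds to non-residents 41.8; capital account: acquisition of foreign patents and trademarks (non-produced assets) 3.7, capital transfers received from emigrants 9.8.)

-325.1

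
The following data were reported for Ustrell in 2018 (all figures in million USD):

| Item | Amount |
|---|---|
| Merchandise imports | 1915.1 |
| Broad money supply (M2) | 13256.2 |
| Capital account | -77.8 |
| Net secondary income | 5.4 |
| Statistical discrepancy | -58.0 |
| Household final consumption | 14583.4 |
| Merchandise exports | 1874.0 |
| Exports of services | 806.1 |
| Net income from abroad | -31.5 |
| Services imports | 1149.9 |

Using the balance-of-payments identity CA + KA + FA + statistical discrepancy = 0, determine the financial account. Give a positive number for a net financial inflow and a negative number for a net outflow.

Goods balance = 1874.0 - 1915.1 = -41.1
Services balance = 806.1 - 1149.9 = -343.8
Trade balance (goods + services) = -41.1 + (-343.8) = -384.9
Net primary income = -31.5
Net secondary income = 5.4
Current account = -384.9 + (-31.5) + 5.4 = -411.0
Financial account = -(-411.0 + (-77.8) + (-58.0)) = 546.8

546.8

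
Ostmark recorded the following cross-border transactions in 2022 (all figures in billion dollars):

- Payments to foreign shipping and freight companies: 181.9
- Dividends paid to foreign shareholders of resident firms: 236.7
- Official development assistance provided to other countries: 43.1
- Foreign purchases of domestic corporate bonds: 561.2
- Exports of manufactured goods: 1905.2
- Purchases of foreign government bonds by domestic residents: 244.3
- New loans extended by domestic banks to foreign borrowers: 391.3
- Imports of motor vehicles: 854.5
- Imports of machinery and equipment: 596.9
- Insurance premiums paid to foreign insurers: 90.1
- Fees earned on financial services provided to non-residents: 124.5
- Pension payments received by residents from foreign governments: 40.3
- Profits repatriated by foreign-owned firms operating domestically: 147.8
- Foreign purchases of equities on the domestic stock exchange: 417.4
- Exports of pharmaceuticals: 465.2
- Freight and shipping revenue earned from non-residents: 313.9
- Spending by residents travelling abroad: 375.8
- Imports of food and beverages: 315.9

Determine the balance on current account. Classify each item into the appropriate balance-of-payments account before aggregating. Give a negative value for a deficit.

6.4

Goods: -854.5 + 465.2 + 1905.2 - 596.9 - 315.9 = 603.1
Services: -181.9 - 375.8 + 313.9 - 90.1 + 124.5 = -209.4
Primary income: -147.8 - 236.7 = -384.5
Secondary income: -43.1 + 40.3 = -2.8
Current account = 603.1 + (-209.4) + (-384.5) + (-2.8) = 6.4
(Excluded from the current account — financial account: foreign purchases of domestic corporate bonds 561.2, purchases of foreign government bonds by domestic residents 244.3, new loans extended by domestic banks to foreign borrowers 391.3, foreign purchases of equities on the domestic stock exchange 417.4.)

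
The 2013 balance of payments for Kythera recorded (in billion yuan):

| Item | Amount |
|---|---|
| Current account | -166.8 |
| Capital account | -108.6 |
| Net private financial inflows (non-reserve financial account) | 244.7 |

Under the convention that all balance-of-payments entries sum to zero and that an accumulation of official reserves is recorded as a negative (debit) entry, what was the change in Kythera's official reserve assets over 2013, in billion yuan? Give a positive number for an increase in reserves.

Official reserve transactions balance = -((-166.8) + (-108.6) + 244.7) = 30.7
An accumulation of reserves is recorded as a debit (negative entry), so the change in the stock of reserves is the negative of that balance.
Change in official reserves = -(30.7) = -30.7

-30.7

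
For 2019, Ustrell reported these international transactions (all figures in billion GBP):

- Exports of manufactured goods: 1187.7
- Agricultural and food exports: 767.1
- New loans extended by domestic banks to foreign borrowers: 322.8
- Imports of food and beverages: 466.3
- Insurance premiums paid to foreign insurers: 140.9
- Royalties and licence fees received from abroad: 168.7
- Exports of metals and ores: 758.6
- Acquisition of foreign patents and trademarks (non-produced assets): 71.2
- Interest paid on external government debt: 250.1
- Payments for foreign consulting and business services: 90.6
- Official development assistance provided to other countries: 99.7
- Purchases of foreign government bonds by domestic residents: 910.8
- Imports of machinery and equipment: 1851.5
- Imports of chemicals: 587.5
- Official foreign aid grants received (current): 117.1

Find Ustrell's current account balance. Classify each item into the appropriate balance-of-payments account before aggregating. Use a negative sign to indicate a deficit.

-487.4

Goods: -587.5 + 758.6 - 466.3 + 1187.7 + 767.1 - 1851.5 = -191.9
Services: 168.7 - 140.9 - 90.6 = -62.8
Primary income: -250.1
Secondary income: -99.7 + 117.1 = 17.4
Current account = (-191.9) + (-62.8) + (-250.1) + 17.4 = -487.4
(Excluded from the current account — financial account: new loans extended by domestic banks to foreign borrowers 322.8, purchases of foreign government bonds by domestic residents 910.8; capital account: acquisition of foreign patents and trademarks (non-produced assets) 71.2.)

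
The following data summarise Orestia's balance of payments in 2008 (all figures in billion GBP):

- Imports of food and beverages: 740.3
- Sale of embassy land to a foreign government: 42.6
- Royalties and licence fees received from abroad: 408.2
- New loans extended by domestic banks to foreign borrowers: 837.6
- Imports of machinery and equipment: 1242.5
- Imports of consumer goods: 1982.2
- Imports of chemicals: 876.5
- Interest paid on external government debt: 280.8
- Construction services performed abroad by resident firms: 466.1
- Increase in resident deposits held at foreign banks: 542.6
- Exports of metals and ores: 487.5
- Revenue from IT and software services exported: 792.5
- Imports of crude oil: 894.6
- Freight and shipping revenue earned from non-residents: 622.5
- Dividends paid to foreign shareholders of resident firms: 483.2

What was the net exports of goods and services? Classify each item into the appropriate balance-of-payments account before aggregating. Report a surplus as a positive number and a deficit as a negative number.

-2959.3

Goods: -1242.5 - 876.5 - 894.6 + 487.5 - 1982.2 - 740.3 = -5248.6
Services: 466.1 + 792.5 + 408.2 + 622.5 = 2289.3
Trade balance = -5248.6 + 2289.3 = -2959.3
(Excluded from the trade balance — capital account: sale of embassy land to a foreign government 42.6; financial account: new loans extended by domestic banks to foreign borrowers 837.6, increase in resident deposits held at foreign banks 542.6; primary income: interest paid on external government debt 280.8, dividends paid to foreign shareholders of resident firms 483.2.)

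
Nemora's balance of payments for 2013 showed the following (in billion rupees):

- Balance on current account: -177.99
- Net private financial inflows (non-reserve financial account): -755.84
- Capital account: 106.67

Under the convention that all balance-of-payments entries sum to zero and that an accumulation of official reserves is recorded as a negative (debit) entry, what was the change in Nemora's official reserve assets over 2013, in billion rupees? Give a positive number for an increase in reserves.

Official reserve transactions balance = -((-177.99) + 106.67 + (-755.84)) = 827.16
An accumulation of reserves is recorded as a debit (negative entry), so the change in the stock of reserves is the negative of that balance.
Change in official reserves = -(827.16) = -827.16

-827.16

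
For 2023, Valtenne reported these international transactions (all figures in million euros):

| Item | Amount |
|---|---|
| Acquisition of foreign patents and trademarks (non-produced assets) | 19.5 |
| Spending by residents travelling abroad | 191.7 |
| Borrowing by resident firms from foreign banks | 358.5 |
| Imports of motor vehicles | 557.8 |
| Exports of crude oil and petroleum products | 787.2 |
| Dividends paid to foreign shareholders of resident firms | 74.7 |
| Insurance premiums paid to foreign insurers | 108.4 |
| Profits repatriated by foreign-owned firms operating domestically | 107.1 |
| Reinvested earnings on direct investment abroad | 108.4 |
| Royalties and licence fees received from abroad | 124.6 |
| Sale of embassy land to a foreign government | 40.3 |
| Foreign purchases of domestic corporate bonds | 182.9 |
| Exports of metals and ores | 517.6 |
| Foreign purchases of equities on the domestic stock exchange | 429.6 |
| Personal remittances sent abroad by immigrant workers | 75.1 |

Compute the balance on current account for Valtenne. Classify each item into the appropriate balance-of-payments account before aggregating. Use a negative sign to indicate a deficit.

Goods: 787.2 + 517.6 - 557.8 = 747.0
Services: 124.6 - 191.7 - 108.4 = -175.5
Primary income: 108.4 - 74.7 - 107.1 = -73.4
Secondary income: -75.1
Current account = 747.0 + (-175.5) + (-73.4) + (-75.1) = 423.0
(Excluded from the current account — capital account: acquisition of foreign patents and trademarks (non-produced assets) 19.5, sale of embassy land to a foreign government 40.3; financial account: borrowing by resident firms from foreign banks 358.5, foreign purchases of domestic corporate bonds 182.9, foreign purchases of equities on the domestic stock exchange 429.6.)

423.0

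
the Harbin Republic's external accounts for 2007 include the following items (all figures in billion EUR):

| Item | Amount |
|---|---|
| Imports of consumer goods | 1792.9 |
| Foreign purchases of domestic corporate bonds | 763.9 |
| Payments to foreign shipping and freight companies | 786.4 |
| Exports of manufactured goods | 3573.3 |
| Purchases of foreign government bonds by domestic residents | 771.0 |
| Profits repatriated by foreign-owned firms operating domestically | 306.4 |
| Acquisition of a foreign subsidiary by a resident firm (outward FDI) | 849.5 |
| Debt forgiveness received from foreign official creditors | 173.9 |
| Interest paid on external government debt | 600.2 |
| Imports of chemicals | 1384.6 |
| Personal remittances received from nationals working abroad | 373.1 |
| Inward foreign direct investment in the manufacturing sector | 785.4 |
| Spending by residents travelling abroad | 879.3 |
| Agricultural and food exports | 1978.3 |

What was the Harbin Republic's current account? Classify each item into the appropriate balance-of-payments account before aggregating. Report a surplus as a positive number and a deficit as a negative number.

174.9

Goods: 3573.3 - 1792.9 - 1384.6 + 1978.3 = 2374.1
Services: -879.3 - 786.4 = -1665.7
Primary income: -306.4 - 600.2 = -906.6
Secondary income: 373.1
Current account = 2374.1 + (-1665.7) + (-906.6) + 373.1 = 174.9
(Excluded from the current account — financial account: foreign purchases of domestic corporate bonds 763.9, purchases of foreign government bonds by domestic residents 771.0, acquisition of a foreign subsidiary by a resident firm (outward FDI) 849.5, inward foreign direct investment in the manufacturing sector 785.4; capital account: debt forgiveness received from foreign official creditors 173.9.)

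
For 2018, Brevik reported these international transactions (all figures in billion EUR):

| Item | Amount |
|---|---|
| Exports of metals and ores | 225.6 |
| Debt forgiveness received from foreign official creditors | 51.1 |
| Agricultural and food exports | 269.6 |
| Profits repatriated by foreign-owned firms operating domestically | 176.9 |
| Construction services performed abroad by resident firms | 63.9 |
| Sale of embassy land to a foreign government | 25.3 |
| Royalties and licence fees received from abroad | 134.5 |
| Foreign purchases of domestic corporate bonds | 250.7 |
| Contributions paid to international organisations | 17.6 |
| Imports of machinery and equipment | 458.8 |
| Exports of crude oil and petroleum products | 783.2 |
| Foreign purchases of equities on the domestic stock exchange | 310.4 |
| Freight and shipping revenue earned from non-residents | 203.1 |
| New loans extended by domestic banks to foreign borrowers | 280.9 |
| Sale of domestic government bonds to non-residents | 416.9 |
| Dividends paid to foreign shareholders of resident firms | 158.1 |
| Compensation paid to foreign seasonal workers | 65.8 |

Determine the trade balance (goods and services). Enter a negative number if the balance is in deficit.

Goods: 269.6 + 783.2 - 458.8 + 225.6 = 819.6
Services: 203.1 + 63.9 + 134.5 = 401.5
Trade balance = 819.6 + 401.5 = 1221.1
(Excluded from the trade balance — capital account: debt forgiveness received from foreign official creditors 51.1, sale of embassy land to a foreign government 25.3; primary income: profits repatriated by foreign-owned firms operating domestically 176.9, dividends paid to foreign shareholders of resident firms 158.1, compensation paid to foreign seasonal workers 65.8; financial account: foreign purchases of domestic corporate bonds 250.7, foreign purchases of equities on the domestic stock exchange 310.4, new loans extended by domestic banks to foreign borrowers 280.9, sale of domestic government bonds to non-residents 416.9; secondary income: contributions paid to international organisations 17.6.)

1221.1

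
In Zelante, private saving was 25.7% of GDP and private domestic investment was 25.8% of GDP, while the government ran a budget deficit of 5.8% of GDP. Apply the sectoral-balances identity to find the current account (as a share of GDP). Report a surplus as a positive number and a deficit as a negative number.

-5.9

By the sectoral-balances identity, CA = (S_private - I) + (T - G).
Private balance = 25.7 - 25.8 = -0.1
Government balance (T - G) = -5.8
CA = -0.1 + (-5.8) = -5.9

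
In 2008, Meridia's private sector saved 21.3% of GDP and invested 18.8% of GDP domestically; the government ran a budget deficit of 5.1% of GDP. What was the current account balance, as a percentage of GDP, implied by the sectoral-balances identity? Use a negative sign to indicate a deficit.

-2.6

By the sectoral-balances identity, CA = (S_private - I) + (T - G).
Private balance = 21.3 - 18.8 = 2.5
Government balance (T - G) = -5.1
CA = 2.5 + (-5.1) = -2.6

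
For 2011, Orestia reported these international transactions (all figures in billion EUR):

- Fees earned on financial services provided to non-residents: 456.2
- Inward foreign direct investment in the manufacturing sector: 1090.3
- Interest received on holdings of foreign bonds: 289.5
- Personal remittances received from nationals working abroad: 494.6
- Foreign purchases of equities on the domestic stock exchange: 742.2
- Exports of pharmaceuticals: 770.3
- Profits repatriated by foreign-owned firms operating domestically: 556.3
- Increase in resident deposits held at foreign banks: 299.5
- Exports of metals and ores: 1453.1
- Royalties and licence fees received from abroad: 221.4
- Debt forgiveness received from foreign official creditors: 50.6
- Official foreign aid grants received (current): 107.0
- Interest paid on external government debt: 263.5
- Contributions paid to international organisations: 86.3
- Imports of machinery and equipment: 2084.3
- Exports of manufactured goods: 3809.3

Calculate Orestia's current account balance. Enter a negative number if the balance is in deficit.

4611.0

Goods: -2084.3 + 3809.3 + 770.3 + 1453.1 = 3948.4
Services: 456.2 + 221.4 = 677.6
Primary income: 289.5 - 263.5 - 556.3 = -530.3
Secondary income: -86.3 + 107.0 + 494.6 = 515.3
Current account = 3948.4 + 677.6 + (-530.3) + 515.3 = 4611.0
(Excluded from the current account — financial account: inward foreign direct investment in the manufacturing sector 1090.3, foreign purchases of equities on the domestic stock exchange 742.2, increase in resident deposits held at foreign banks 299.5; capital account: debt forgiveness received from foreign official creditors 50.6.)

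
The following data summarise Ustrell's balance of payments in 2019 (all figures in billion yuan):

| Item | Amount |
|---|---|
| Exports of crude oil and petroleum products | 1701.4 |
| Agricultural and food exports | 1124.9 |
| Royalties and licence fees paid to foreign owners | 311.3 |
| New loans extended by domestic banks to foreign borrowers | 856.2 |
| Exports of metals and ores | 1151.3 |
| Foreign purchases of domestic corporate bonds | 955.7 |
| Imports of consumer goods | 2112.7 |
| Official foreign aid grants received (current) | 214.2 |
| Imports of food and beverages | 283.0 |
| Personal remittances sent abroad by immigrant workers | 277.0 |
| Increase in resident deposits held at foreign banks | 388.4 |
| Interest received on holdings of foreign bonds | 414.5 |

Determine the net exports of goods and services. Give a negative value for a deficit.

1270.6

Goods: -283.0 + 1124.9 + 1701.4 - 2112.7 + 1151.3 = 1581.9
Services: -311.3
Trade balance = 1581.9 + (-311.3) = 1270.6
(Excluded from the trade balance — financial account: new loans extended by domestic banks to foreign borrowers 856.2, foreign purchases of domestic corporate bonds 955.7, increase in resident deposits held at foreign banks 388.4; secondary income: official foreign aid grants received (current) 214.2, personal remittances sent abroad by immigrant workers 277.0; primary income: interest received on holdings of foreign bonds 414.5.)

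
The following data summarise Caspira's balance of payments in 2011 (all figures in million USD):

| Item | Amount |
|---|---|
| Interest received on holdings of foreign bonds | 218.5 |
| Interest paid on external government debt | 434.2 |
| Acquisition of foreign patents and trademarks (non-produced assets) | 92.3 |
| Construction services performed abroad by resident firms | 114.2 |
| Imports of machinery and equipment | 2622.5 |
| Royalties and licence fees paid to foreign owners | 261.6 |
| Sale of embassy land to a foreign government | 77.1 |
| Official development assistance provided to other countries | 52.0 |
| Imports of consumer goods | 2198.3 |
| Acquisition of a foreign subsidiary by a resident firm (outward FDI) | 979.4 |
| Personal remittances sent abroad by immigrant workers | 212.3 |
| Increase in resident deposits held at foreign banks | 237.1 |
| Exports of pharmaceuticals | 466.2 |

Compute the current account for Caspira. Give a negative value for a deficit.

Goods: -2622.5 + 466.2 - 2198.3 = -4354.6
Services: -261.6 + 114.2 = -147.4
Primary income: -434.2 + 218.5 = -215.7
Secondary income: -52.0 - 212.3 = -264.3
Current account = (-4354.6) + (-147.4) + (-215.7) + (-264.3) = -4982.0
(Excluded from the current account — capital account: acquisition of foreign patents and trademarks (non-produced assets) 92.3, sale of embassy land to a foreign government 77.1; financial account: acquisition of a foreign subsidiary by a resident firm (outward FDI) 979.4, increase in resident deposits held at foreign banks 237.1.)

-4982.0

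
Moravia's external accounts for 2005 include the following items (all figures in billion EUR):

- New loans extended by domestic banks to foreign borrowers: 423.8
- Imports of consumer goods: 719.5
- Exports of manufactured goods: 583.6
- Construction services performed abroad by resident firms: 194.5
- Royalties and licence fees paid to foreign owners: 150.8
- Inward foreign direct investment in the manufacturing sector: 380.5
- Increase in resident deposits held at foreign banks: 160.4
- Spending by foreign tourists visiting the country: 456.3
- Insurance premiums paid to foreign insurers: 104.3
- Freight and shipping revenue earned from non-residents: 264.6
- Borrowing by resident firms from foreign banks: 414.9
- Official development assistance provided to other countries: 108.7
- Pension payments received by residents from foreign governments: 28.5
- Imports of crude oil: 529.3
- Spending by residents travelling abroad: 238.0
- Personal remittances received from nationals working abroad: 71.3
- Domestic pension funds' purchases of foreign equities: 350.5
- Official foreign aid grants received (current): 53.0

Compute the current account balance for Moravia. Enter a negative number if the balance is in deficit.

-198.8

Goods: -529.3 + 583.6 - 719.5 = -665.2
Services: -238.0 - 104.3 + 194.5 + 456.3 + 264.6 - 150.8 = 422.3
Secondary income: -108.7 + 71.3 + 28.5 + 53.0 = 44.1
Current account = (-665.2) + 422.3 + 44.1 = -198.8
(Excluded from the current account — financial account: new loans extended by domestic banks to foreign borrowers 423.8, inward foreign direct investment in the manufacturing sector 380.5, increase in resident deposits held at foreign banks 160.4, borrowing by resident firms from foreign banks 414.9, domestic pension funds' purchases of foreign equities 350.5.)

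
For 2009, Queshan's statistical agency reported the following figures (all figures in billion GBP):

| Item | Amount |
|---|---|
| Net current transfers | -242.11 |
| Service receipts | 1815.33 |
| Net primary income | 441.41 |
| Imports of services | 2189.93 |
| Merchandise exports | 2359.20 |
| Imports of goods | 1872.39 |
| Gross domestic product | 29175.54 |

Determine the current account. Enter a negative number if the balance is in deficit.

Goods balance = 2359.20 - 1872.39 = 486.81
Services balance = 1815.33 - 2189.93 = -374.60
Trade balance (goods + services) = 486.81 + (-374.60) = 112.21
Net primary income = 441.41
Net secondary income = -242.11
Current account = 112.21 + 441.41 + (-242.11) = 311.51

311.51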